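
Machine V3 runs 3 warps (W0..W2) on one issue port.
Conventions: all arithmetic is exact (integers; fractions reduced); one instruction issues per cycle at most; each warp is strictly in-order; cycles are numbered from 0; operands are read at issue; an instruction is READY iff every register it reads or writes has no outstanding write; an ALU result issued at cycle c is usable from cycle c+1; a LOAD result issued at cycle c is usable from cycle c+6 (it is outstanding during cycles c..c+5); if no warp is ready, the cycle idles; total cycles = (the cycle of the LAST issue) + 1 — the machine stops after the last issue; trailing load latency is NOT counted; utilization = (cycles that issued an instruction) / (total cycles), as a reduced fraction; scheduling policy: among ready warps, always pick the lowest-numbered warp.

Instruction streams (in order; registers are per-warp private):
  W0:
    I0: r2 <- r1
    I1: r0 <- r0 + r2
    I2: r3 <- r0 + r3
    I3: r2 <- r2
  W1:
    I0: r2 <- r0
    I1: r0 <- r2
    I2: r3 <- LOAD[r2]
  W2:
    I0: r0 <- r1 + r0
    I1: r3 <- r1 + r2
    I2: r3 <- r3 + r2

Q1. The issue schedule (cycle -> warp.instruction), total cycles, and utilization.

cycle 0: W0.I0
cycle 1: W0.I1
cycle 2: W0.I2
cycle 3: W0.I3
cycle 4: W1.I0
cycle 5: W1.I1
cycle 6: W1.I2
cycle 7: W2.I0
cycle 8: W2.I1
cycle 9: W2.I2

Answer: 10 cycles, utilization 1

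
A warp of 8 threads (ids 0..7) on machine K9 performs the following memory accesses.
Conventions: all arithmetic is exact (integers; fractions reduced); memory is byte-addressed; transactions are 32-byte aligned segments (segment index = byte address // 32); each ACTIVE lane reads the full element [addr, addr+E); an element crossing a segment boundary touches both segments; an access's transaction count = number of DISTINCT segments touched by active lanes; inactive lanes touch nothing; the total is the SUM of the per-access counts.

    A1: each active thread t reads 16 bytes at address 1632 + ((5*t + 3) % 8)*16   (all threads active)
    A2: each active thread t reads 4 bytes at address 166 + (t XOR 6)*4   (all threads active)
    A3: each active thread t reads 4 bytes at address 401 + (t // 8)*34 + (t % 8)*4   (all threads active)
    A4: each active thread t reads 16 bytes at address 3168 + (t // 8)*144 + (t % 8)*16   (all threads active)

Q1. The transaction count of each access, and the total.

A1: 4 transactions
A2: 2 transactions
A3: 2 transactions
A4: 4 transactions

Answer: 4,2,2,4; total 12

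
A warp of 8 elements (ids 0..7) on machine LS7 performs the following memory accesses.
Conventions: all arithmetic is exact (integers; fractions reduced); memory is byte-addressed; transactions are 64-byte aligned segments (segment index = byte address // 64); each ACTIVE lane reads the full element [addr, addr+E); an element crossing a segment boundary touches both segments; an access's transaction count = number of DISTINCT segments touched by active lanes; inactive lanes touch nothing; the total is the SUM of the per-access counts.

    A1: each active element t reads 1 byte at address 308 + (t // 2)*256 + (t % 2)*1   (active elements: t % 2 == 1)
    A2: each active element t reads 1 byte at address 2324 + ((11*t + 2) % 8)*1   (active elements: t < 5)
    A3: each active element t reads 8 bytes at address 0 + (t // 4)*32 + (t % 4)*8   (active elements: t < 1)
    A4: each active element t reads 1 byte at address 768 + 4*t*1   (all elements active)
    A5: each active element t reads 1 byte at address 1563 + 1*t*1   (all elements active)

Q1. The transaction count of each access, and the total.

A1: 4 transactions
A2: 1 transaction
A3: 1 transaction
A4: 1 transaction
A5: 1 transaction

Answer: 4,1,1,1,1; total 8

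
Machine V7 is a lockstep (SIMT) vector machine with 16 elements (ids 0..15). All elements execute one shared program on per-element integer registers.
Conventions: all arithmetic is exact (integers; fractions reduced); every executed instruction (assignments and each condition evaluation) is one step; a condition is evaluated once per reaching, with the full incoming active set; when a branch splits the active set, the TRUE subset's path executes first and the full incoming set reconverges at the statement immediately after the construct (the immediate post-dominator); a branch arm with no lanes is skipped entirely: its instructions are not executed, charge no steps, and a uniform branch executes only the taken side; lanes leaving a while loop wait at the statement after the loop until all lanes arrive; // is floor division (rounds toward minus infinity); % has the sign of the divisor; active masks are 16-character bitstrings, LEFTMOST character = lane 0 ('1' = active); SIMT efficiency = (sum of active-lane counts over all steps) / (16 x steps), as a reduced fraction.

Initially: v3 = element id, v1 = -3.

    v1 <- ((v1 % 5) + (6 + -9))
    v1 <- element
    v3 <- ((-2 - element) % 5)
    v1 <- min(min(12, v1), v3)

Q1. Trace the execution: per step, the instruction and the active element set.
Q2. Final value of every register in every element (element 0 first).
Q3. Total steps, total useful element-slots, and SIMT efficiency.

step 0: v1 <- ((v1 % 5) + (6 + -9))  1111111111111111
step 1: v1 <- element                1111111111111111
step 2: v3 <- ((-2 - element) % 5)   1111111111111111
step 3: v1 <- min(min(12, v1), v3)   1111111111111111

Answer: 4 steps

v3: 3,2,1,0,4,3,2,1,0,4,3,2,1,0,4,3
v1: 0,1,1,0,4,3,2,1,0,4,3,2,1,0,4,3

steps = 4; useful = 64; efficiency = 64/64 = 1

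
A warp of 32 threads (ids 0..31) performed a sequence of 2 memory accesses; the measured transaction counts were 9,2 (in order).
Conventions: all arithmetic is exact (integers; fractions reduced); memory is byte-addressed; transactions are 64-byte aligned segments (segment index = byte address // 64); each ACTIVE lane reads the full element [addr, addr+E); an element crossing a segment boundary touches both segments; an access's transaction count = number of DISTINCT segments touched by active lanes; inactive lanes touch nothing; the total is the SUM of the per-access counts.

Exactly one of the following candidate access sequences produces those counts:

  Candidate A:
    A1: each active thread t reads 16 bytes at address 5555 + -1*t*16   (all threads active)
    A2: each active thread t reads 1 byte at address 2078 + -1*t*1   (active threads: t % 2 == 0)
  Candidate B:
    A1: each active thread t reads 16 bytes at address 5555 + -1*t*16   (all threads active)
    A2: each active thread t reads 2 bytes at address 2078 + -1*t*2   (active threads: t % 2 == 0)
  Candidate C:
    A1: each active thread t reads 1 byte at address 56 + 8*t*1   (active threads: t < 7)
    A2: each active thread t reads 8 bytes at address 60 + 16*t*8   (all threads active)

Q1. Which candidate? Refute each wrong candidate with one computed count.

A: A2 gives 1 transaction, not 2
C: A1 gives 2 transactions, not 9
B: all counts match (9,2)

Answer: B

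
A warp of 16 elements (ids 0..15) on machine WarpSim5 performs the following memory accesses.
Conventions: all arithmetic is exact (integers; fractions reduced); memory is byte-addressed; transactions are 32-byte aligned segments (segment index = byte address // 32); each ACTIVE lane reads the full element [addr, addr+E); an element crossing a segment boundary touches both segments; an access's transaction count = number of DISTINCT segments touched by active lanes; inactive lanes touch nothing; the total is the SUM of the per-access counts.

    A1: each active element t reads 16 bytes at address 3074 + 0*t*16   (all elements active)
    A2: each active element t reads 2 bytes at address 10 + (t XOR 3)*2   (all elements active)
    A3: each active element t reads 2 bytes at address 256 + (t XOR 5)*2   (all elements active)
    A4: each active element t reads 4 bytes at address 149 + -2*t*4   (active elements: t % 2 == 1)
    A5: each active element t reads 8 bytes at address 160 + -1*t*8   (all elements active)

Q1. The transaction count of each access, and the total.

A1: 1 transaction
A2: 2 transactions
A3: 1 transaction
A4: 5 transactions
A5: 5 transactions

Answer: 1,2,1,5,5; total 14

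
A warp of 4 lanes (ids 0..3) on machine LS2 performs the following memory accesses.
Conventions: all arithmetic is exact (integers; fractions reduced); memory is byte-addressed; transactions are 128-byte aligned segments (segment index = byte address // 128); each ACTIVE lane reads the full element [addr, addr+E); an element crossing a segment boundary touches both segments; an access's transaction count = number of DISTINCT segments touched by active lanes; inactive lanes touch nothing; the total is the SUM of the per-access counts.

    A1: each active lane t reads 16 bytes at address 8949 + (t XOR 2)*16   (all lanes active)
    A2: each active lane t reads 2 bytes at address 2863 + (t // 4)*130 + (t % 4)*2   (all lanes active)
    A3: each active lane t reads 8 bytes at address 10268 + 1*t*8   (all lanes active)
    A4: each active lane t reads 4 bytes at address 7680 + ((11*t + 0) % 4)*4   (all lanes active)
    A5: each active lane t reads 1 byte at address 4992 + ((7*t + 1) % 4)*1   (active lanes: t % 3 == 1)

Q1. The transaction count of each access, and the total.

A1: 2 transactions
A2: 1 transaction
A3: 1 transaction
A4: 1 transaction
A5: 1 transaction

Answer: 2,1,1,1,1; total 6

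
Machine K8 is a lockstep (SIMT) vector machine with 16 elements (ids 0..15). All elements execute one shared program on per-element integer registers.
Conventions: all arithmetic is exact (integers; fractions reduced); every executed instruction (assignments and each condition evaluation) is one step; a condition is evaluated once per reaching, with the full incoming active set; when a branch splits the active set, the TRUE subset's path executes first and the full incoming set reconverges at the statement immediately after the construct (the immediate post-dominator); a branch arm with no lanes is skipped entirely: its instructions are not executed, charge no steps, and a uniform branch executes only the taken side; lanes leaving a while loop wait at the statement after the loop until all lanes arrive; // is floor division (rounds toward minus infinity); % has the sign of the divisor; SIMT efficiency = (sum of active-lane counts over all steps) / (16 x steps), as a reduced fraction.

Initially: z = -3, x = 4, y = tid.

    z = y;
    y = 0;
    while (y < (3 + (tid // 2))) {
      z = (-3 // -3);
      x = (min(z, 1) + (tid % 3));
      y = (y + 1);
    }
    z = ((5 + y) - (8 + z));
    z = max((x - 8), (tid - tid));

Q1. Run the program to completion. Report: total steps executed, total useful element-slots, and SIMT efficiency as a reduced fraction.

Answer: 45 steps, 496 useful, 31/45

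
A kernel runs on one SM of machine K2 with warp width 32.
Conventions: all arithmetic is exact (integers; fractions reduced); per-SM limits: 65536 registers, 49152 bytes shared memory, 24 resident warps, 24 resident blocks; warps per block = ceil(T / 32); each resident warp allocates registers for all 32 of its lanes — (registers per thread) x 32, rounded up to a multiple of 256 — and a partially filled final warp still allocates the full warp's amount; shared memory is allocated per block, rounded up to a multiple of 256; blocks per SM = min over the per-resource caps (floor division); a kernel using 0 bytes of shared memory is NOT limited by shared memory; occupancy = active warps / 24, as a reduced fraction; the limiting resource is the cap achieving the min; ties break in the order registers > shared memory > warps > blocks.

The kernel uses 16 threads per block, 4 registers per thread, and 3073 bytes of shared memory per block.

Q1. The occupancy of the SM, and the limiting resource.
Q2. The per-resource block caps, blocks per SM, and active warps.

Answer: occupancy 7/12, limited by shared memory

registers: 256 blocks
shared memory: 14 blocks
warps: 24 blocks
blocks: 24 blocks

Answer: 14 blocks, 14 active warps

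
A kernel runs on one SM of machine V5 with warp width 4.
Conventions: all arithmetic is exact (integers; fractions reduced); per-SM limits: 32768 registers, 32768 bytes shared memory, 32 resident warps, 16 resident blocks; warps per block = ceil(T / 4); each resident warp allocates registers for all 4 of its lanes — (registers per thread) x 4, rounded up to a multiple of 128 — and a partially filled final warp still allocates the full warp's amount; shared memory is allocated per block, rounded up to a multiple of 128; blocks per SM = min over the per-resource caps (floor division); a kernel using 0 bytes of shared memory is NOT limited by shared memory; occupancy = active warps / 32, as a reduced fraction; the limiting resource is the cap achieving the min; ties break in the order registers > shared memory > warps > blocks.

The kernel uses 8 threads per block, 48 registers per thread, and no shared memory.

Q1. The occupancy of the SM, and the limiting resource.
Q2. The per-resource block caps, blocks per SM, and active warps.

Answer: occupancy 1, limited by warps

registers: 64 blocks
shared memory: no limit (kernel uses none)
warps: 16 blocks
blocks: 16 blocks

Answer: 16 blocks, 32 active warps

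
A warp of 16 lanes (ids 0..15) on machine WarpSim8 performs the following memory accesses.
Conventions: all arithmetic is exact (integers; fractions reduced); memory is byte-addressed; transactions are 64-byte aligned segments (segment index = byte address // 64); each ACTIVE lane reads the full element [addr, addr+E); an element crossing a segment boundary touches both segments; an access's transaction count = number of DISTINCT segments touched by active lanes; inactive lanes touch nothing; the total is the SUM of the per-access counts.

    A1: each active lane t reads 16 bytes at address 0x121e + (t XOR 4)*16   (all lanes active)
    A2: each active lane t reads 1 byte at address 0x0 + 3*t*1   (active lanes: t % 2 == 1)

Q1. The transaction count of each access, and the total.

A1: 5 transactions
A2: 1 transaction

Answer: 5,1; total 6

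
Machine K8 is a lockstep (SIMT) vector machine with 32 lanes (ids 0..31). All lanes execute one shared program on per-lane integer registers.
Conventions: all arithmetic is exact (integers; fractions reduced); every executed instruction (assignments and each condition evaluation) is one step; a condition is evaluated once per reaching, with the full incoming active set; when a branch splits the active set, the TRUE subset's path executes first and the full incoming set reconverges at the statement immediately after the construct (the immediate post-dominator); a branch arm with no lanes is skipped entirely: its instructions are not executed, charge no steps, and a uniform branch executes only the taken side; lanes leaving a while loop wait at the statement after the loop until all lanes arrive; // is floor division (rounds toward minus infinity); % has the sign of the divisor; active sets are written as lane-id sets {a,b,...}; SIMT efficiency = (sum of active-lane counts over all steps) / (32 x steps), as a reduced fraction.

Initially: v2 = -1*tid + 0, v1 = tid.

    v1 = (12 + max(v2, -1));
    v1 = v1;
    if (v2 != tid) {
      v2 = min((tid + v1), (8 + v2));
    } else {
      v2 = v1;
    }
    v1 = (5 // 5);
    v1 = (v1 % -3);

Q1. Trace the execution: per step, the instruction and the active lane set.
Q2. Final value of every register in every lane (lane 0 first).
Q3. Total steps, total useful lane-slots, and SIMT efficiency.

step 0: v1 <- (12 + max(v2, -1))     {0,1,2,3,4,5,6,7,8,9,10,11,12,13,14,15,16,17,18,19,20,21,22,23,24,25,26,27,28,29,30,31}
step 1: v1 <- v1                     {0,1,2,3,4,5,6,7,8,9,10,11,12,13,14,15,16,17,18,19,20,21,22,23,24,25,26,27,28,29,30,31}
step 2: eval (v2 != tid)             {0,1,2,3,4,5,6,7,8,9,10,11,12,13,14,15,16,17,18,19,20,21,22,23,24,25,26,27,28,29,30,31}
step 3: v2 <- min((tid + v1), (8 + v2)) {1,2,3,4,5,6,7,8,9,10,11,12,13,14,15,16,17,18,19,20,21,22,23,24,25,26,27,28,29,30,31}
step 4: v2 <- v1                     {0}
step 5: v1 <- (5 // 5)               {0,1,2,3,4,5,6,7,8,9,10,11,12,13,14,15,16,17,18,19,20,21,22,23,24,25,26,27,28,29,30,31}
step 6: v1 <- (v1 % -3)              {0,1,2,3,4,5,6,7,8,9,10,11,12,13,14,15,16,17,18,19,20,21,22,23,24,25,26,27,28,29,30,31}

Answer: 7 steps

v2: 12,7,6,5,4,3,2,1,0,-1,-2,-3,-4,-5,-6,-7,-8,-9,-10,-11,-12,-13,-14,-15,-16,-17,-18,-19,-20,-21,-22,-23
v1: -2,-2,-2,-2,-2,-2,-2,-2,-2,-2,-2,-2,-2,-2,-2,-2,-2,-2,-2,-2,-2,-2,-2,-2,-2,-2,-2,-2,-2,-2,-2,-2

steps = 7; useful = 192; efficiency = 192/224 = 6/7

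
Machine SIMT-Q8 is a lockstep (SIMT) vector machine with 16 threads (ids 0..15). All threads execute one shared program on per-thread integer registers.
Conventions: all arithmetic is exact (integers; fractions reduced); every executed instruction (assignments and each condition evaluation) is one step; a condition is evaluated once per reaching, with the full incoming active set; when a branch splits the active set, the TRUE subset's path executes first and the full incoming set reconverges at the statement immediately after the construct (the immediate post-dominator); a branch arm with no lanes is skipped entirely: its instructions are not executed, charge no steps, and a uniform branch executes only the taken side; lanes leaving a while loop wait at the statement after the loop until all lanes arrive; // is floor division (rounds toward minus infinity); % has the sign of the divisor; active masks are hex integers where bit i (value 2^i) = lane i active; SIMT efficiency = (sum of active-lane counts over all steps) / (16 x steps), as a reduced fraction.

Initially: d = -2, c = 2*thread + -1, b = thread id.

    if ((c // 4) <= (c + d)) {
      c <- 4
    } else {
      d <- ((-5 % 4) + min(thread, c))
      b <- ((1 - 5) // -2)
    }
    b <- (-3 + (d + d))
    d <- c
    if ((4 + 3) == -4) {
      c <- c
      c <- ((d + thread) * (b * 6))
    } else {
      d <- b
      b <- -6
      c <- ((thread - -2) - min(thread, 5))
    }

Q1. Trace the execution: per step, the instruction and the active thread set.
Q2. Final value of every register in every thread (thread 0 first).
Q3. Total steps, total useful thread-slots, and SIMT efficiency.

step 0: eval ((c // 4) <= (c + d))   0xffff
step 1: c <- 4                       0xfffc
step 2: d <- ((-5 % 4) + min(thread, c)) 0x0003
step 3: b <- ((1 - 5) // -2)         0x0003
step 4: b <- (-3 + (d + d))          0xffff
step 5: d <- c                       0xffff
step 6: eval ((4 + 3) == -4)         0xffff
step 7: d <- b                       0xffff
step 8: b <- -6                      0xffff
step 9: c <- ((thread - -2) - min(thread, 5)) 0xffff

Answer: 10 steps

d: 1,5,-7,-7,-7,-7,-7,-7,-7,-7,-7,-7,-7,-7,-7,-7
c: 2,2,2,2,2,2,3,4,5,6,7,8,9,10,11,12
b: -6,-6,-6,-6,-6,-6,-6,-6,-6,-6,-6,-6,-6,-6,-6,-6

steps = 10; useful = 130; efficiency = 130/160 = 13/16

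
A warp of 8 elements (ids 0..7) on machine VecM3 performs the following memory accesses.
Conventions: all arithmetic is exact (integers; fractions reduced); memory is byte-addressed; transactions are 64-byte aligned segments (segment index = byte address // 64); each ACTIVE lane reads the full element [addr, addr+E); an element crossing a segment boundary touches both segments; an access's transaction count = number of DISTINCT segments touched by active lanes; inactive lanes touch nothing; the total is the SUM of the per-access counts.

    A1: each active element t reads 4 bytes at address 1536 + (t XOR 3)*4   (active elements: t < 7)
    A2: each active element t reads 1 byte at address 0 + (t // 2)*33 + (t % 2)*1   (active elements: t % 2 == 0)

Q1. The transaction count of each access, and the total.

A1: 1 transaction
A2: 2 transactions

Answer: 1,2; total 3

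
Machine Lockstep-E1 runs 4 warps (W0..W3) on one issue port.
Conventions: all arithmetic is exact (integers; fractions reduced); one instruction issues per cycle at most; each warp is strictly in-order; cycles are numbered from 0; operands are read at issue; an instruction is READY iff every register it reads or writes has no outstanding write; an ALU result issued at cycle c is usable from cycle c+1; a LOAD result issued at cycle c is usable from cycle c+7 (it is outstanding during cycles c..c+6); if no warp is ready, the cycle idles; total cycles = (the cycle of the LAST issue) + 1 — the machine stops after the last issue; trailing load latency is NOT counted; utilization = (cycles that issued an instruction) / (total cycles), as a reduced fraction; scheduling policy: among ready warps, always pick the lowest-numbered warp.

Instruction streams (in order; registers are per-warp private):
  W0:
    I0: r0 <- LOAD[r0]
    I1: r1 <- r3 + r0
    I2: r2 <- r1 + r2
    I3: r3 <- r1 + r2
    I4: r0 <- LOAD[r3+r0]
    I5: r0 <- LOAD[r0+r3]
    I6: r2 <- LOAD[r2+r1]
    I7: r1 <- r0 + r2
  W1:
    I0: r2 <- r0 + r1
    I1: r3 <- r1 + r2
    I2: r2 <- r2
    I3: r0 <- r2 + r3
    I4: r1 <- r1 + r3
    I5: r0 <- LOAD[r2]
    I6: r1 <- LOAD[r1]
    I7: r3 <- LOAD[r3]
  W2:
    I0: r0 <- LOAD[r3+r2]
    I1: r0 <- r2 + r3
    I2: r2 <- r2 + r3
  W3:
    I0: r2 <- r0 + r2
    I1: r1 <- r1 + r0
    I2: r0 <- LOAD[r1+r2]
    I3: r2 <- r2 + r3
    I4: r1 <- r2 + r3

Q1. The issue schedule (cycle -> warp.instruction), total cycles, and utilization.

cycle 0: W0.I0
cycle 1: W1.I0
cycle 2: W1.I1
cycle 3: W1.I2
cycle 4: W1.I3
cycle 5: W1.I4
cycle 6: W1.I5
cycle 7: W0.I1
cycle 8: W0.I2
cycle 9: W0.I3
cycle 10: W0.I4
cycle 11: W1.I6
cycle 12: W1.I7
cycle 13: W2.I0
cycle 14: W3.I0
cycle 15: W3.I1
cycle 16: W3.I2
cycle 17: W0.I5
cycle 18: W0.I6
cycle 19: W3.I3
cycle 20: W2.I1
cycle 21: W2.I2
cycle 22: W3.I4
cycle 23: idle
cycle 24: idle
cycle 25: W0.I7

Answer: 26 cycles, utilization 12/13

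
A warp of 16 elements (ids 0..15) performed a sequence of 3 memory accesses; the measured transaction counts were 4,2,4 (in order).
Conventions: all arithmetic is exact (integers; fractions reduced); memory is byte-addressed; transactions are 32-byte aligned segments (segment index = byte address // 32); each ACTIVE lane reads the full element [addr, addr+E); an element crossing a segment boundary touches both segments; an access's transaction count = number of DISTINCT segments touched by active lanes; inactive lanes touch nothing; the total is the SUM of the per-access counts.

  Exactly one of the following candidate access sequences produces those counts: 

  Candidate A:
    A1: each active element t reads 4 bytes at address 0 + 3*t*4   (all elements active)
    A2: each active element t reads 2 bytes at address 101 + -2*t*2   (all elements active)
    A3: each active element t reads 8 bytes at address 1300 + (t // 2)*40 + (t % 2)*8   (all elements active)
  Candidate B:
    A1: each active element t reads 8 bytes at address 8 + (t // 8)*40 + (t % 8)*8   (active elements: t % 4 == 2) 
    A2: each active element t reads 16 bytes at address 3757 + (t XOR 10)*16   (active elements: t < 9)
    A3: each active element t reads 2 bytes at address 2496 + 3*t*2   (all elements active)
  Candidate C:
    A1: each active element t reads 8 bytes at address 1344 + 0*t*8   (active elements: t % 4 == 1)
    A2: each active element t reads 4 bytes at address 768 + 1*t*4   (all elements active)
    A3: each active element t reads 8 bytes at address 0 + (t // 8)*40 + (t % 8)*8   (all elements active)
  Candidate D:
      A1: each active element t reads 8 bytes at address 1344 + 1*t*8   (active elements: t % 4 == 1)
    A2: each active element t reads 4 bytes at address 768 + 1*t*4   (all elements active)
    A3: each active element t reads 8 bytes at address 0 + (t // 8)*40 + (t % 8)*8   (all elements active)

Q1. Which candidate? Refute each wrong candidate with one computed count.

A: A1 gives 6 transactions, not 4
B: A2 gives 6 transactions, not 2
C: A1 gives 1 transaction, not 4
D: all counts match (4,2,4)

Answer: D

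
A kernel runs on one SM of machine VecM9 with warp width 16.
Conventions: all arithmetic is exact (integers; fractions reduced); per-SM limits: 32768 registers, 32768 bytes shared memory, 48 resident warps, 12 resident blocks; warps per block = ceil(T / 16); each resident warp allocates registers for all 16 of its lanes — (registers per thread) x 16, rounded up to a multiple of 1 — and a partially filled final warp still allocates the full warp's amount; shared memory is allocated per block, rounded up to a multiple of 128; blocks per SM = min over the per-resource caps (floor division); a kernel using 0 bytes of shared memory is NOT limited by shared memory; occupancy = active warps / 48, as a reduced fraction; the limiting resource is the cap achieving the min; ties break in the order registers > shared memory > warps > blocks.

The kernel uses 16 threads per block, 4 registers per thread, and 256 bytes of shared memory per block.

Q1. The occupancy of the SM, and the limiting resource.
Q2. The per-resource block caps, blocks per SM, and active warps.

Answer: occupancy 1/4, limited by blocks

registers: 512 blocks
shared memory: 128 blocks
warps: 48 blocks
blocks: 12 blocks

Answer: 12 blocks, 12 active warps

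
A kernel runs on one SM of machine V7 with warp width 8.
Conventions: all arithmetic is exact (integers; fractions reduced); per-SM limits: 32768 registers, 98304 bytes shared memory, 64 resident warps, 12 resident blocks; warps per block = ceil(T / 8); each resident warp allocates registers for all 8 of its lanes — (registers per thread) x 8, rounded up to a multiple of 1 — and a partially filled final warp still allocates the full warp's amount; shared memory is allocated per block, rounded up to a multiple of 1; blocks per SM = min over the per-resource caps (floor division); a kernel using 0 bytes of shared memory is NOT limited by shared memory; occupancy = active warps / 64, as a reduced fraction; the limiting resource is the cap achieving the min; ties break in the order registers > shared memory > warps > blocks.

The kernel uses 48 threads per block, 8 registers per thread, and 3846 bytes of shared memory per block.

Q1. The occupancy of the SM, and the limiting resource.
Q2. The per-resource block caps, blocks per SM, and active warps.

Answer: occupancy 15/16, limited by warps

registers: 85 blocks
shared memory: 25 blocks
warps: 10 blocks
blocks: 12 blocks

Answer: 10 blocks, 60 active warps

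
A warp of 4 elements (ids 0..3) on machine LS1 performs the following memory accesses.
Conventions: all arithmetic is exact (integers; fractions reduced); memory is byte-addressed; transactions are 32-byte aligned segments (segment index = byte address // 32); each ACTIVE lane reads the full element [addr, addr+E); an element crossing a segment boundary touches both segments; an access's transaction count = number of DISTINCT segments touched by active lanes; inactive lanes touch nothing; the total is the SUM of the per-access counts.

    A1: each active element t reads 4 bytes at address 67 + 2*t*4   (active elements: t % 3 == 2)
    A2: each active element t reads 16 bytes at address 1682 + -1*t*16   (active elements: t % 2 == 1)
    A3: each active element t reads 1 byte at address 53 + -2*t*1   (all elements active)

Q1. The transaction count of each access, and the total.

A1: 1 transaction
A2: 2 transactions
A3: 1 transaction

Answer: 1,2,1; total 4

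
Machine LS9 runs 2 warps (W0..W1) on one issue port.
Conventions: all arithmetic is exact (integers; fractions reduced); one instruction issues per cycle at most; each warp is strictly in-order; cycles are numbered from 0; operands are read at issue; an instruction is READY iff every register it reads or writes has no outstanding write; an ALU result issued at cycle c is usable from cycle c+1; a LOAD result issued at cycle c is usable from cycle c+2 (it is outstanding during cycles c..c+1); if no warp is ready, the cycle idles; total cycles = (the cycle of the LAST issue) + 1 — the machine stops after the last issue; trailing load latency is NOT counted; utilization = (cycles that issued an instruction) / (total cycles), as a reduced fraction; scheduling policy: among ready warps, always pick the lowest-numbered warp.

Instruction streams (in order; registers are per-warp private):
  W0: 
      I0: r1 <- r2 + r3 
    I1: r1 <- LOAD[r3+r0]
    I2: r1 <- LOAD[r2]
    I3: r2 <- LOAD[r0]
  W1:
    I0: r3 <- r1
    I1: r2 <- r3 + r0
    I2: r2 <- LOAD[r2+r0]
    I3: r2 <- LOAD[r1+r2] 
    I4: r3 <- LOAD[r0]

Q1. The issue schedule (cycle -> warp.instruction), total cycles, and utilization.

cycle 0: W0.I0
cycle 1: W0.I1
cycle 2: W1.I0
cycle 3: W0.I2
cycle 4: W0.I3
cycle 5: W1.I1
cycle 6: W1.I2
cycle 7: idle
cycle 8: W1.I3
cycle 9: W1.I4

Answer: 10 cycles, utilization 9/10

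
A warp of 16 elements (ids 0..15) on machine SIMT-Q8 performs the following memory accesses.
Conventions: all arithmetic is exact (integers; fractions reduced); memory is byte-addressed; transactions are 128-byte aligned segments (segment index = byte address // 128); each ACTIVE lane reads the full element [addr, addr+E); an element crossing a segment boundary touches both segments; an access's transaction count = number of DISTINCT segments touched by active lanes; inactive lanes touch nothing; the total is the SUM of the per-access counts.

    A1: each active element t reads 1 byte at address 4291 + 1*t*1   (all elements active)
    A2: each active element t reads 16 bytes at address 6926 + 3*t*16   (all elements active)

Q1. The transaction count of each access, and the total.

A1: 1 transaction
A2: 6 transactions

Answer: 1,6; total 7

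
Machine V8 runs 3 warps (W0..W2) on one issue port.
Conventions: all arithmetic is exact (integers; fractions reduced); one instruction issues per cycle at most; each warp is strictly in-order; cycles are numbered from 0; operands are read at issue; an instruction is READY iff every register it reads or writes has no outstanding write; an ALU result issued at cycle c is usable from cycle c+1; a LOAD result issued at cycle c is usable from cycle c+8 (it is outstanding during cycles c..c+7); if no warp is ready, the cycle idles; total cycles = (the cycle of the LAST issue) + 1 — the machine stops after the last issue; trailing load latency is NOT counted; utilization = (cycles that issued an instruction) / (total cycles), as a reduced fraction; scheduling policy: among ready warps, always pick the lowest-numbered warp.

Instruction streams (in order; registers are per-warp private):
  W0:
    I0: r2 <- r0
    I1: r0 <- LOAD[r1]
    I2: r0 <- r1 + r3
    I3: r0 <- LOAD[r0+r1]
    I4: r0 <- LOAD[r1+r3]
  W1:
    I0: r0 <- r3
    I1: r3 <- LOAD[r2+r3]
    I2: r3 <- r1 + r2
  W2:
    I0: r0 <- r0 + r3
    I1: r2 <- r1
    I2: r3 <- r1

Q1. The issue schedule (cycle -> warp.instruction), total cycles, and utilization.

cycle 0: W0.I0
cycle 1: W0.I1
cycle 2: W1.I0
cycle 3: W1.I1
cycle 4: W2.I0
cycle 5: W2.I1
cycle 6: W2.I2
cycle 7: idle
cycle 8: idle
cycle 9: W0.I2
cycle 10: W0.I3
cycle 11: W1.I2
cycle 12: idle
cycle 13: idle
cycle 14: idle
cycle 15: idle
cycle 16: idle
cycle 17: idle
cycle 18: W0.I4

Answer: 19 cycles, utilization 11/19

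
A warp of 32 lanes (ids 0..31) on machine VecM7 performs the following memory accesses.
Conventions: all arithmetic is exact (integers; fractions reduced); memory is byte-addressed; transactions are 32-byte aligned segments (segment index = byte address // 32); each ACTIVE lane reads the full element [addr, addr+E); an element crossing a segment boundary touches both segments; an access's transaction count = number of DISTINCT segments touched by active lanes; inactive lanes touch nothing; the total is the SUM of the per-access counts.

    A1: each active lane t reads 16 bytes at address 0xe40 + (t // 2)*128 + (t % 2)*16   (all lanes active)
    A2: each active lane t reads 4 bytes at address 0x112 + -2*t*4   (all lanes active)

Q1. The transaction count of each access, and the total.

A1: 16 transactions
A2: 9 transactions

Answer: 16,9; total 25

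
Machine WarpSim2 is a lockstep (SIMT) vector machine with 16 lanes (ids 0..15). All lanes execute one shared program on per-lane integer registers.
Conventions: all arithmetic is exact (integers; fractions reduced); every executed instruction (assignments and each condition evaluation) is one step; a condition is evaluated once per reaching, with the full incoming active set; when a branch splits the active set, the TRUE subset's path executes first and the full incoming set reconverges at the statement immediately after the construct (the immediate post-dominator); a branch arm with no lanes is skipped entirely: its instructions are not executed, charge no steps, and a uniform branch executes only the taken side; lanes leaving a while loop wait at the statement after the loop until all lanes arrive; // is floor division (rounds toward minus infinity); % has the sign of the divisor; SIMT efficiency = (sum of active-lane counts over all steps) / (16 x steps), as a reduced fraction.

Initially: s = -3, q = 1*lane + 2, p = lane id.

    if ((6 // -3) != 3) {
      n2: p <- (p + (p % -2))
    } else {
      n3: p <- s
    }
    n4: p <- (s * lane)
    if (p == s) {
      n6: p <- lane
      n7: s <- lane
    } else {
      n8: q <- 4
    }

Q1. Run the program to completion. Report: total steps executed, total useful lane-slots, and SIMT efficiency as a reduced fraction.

Answer: 7 steps, 81 useful, 81/112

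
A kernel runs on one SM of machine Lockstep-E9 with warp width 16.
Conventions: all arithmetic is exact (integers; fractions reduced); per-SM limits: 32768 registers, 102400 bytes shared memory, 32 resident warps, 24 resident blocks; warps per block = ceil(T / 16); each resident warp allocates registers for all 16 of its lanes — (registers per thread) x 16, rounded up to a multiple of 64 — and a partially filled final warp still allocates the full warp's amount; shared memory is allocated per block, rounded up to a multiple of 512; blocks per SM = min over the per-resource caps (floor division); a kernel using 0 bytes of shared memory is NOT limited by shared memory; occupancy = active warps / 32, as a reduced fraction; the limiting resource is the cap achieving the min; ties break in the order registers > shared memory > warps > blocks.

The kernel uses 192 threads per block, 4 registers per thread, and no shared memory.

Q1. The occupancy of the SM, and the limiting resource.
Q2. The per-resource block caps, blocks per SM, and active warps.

Answer: occupancy 3/4, limited by warps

registers: 42 blocks
shared memory: no limit (kernel uses none)
warps: 2 blocks
blocks: 24 blocks

Answer: 2 blocks, 24 active warps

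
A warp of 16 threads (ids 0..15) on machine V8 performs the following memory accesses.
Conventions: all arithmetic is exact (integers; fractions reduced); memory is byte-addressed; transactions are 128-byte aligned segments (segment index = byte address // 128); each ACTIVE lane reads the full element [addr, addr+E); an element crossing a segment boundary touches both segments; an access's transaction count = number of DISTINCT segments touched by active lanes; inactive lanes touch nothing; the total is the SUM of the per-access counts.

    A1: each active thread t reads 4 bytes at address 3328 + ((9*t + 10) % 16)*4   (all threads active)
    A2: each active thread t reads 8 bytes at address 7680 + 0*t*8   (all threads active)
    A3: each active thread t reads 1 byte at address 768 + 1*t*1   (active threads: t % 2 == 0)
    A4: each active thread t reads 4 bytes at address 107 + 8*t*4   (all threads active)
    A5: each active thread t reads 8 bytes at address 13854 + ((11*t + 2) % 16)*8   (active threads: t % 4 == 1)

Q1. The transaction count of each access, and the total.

A1: 1 transaction
A2: 1 transaction
A3: 1 transaction
A4: 5 transactions
A5: 2 transactions

Answer: 1,1,1,5,2; total 10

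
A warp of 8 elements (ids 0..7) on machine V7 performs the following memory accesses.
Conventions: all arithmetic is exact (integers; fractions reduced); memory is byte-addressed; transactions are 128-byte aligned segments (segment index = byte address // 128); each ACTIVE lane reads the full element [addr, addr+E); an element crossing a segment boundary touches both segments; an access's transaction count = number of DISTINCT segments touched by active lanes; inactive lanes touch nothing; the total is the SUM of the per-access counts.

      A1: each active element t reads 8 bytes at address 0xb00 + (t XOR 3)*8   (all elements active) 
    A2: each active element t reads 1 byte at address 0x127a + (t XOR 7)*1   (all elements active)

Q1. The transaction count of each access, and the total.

A1: 1 transaction
A2: 2 transactions

Answer: 1,2; total 3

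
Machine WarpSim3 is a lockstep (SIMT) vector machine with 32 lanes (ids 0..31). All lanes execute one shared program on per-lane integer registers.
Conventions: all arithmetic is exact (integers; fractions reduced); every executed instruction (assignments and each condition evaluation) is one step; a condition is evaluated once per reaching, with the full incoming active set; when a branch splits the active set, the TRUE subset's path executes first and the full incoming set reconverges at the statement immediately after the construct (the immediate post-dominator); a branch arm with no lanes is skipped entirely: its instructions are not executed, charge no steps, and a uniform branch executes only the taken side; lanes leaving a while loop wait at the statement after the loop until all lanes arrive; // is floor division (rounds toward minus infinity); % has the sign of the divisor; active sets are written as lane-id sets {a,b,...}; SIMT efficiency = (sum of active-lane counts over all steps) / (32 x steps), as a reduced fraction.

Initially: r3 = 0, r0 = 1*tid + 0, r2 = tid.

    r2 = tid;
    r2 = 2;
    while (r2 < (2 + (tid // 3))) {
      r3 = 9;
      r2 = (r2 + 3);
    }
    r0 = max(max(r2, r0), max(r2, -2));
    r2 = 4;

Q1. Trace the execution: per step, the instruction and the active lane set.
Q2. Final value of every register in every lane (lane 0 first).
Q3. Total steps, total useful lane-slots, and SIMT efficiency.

step 0: r2 <- tid                    {0,1,2,3,4,5,6,7,8,9,10,11,12,13,14,15,16,17,18,19,20,21,22,23,24,25,26,27,28,29,30,31}
step 1: r2 <- 2                      {0,1,2,3,4,5,6,7,8,9,10,11,12,13,14,15,16,17,18,19,20,21,22,23,24,25,26,27,28,29,30,31}
step 2: eval (r2 < (2 + (tid // 3))) {0,1,2,3,4,5,6,7,8,9,10,11,12,13,14,15,16,17,18,19,20,21,22,23,24,25,26,27,28,29,30,31}
step 3: r3 <- 9                      {3,4,5,6,7,8,9,10,11,12,13,14,15,16,17,18,19,20,21,22,23,24,25,26,27,28,29,30,31}
step 4: r2 <- (r2 + 3)               {3,4,5,6,7,8,9,10,11,12,13,14,15,16,17,18,19,20,21,22,23,24,25,26,27,28,29,30,31}
step 5: eval (r2 < (2 + (tid // 3))) {3,4,5,6,7,8,9,10,11,12,13,14,15,16,17,18,19,20,21,22,23,24,25,26,27,28,29,30,31}
step 6: r3 <- 9                      {12,13,14,15,16,17,18,19,20,21,22,23,24,25,26,27,28,29,30,31}
step 7: r2 <- (r2 + 3)               {12,13,14,15,16,17,18,19,20,21,22,23,24,25,26,27,28,29,30,31}
step 8: eval (r2 < (2 + (tid // 3))) {12,13,14,15,16,17,18,19,20,21,22,23,24,25,26,27,28,29,30,31}
step 9: r3 <- 9                      {21,22,23,24,25,26,27,28,29,30,31}
step 10: r2 <- (r2 + 3)               {21,22,23,24,25,26,27,28,29,30,31}
step 11: eval (r2 < (2 + (tid // 3))) {21,22,23,24,25,26,27,28,29,30,31}
step 12: r3 <- 9                      {30,31}
step 13: r2 <- (r2 + 3)               {30,31}
step 14: eval (r2 < (2 + (tid // 3))) {30,31}
step 15: r0 <- max(max(r2, r0), max(r2, -2)) {0,1,2,3,4,5,6,7,8,9,10,11,12,13,14,15,16,17,18,19,20,21,22,23,24,25,26,27,28,29,30,31}
step 16: r2 <- 4                      {0,1,2,3,4,5,6,7,8,9,10,11,12,13,14,15,16,17,18,19,20,21,22,23,24,25,26,27,28,29,30,31}

Answer: 17 steps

r3: 0,0,0,9,9,9,9,9,9,9,9,9,9,9,9,9,9,9,9,9,9,9,9,9,9,9,9,9,9,9,9,9
r0: 2,2,2,5,5,5,6,7,8,9,10,11,12,13,14,15,16,17,18,19,20,21,22,23,24,25,26,27,28,29,30,31
r2: 4,4,4,4,4,4,4,4,4,4,4,4,4,4,4,4,4,4,4,4,4,4,4,4,4,4,4,4,4,4,4,4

steps = 17; useful = 346; efficiency = 346/544 = 173/272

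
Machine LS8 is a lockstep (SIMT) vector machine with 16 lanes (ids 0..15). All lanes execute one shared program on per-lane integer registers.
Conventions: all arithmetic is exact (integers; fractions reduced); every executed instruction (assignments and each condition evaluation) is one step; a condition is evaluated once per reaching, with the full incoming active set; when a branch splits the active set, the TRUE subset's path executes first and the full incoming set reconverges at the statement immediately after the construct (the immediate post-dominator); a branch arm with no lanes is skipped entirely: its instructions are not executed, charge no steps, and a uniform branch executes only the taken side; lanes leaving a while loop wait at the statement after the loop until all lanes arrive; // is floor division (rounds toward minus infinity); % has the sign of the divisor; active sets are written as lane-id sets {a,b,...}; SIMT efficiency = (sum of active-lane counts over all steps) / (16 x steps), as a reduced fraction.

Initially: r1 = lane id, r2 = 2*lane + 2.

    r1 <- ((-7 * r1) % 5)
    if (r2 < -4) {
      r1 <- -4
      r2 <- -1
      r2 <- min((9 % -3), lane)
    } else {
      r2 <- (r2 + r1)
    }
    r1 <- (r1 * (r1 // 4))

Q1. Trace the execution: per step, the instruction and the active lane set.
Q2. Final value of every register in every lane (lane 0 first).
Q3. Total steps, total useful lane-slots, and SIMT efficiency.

step 0: r1 <- ((-7 * r1) % 5)        {0,1,2,3,4,5,6,7,8,9,10,11,12,13,14,15}
step 1: eval (r2 < -4)               {0,1,2,3,4,5,6,7,8,9,10,11,12,13,14,15}
step 2: r2 <- (r2 + r1)              {0,1,2,3,4,5,6,7,8,9,10,11,12,13,14,15}
step 3: r1 <- (r1 * (r1 // 4))       {0,1,2,3,4,5,6,7,8,9,10,11,12,13,14,15}

Answer: 4 steps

r1: 0,0,0,4,0,0,0,0,4,0,0,0,0,4,0,0
r2: 2,7,7,12,12,12,17,17,22,22,22,27,27,32,32,32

steps = 4; useful = 64; efficiency = 64/64 = 1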